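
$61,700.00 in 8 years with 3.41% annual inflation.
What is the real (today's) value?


Formula: Real value = nominal / (1 + inflation)^years
Price level: (1 + 0.0341)^8 = 1.307676
Real value = $61,700.00 / 1.307676 = $47,182.92

$47,182.92


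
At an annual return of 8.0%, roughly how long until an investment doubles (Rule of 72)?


Formula: Years ≈ 72 / r
Substituting: Years ≈ 72 / 8.0
Years ≈ 9.0

9.0 years


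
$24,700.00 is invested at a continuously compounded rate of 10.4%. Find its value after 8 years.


Formula: FV = P * e^(r*t)
Exponent: r*t = 0.104 * 8 = 0.832
e^(0.832) = 2.29791
FV = $24,700.00 * 2.29791 = $56,758.38

$56,758.38


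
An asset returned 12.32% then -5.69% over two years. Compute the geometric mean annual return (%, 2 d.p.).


Formula: Geometric mean = ((1+r1)*(1+r2))^(1/2) - 1
Product: (1 + 0.1232) * (1 + -0.0569) = 1.1232 * 0.9431 = 1.05929
Square root: 1.05929^0.5 = 1.029218
Geometric mean = 1.029218 - 1 = 0.029218
As percentage: 2.92%

2.92%


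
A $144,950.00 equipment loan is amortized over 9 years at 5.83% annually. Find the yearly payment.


Formula: PMT = PV * r / (1 - (1+r)^(-n))
Denominator: 1 - (1 + 0.0583)^(-9) = 0.399489
Numerator: $144,950.00 * 0.0583 = 8450.585
PMT = 8450.585 / 0.399489 = $21,153.48

$21,153.48


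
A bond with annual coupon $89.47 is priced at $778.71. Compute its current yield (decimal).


Formula: Current yield = annual coupon / price
Substituting: CY = $89.47 / $778.71
CY = 0.114895

0.114895


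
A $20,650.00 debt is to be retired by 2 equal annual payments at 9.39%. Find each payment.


Formula: PMT = PV * r / (1 - (1+r)^(-n))
Denominator: 1 - (1 + 0.0939)^(-2) = 0.164311
Numerator: $20,650.00 * 0.0939 = 1939.035
PMT = 1939.035 / 0.164311 = $11,801.02

$11,801.02


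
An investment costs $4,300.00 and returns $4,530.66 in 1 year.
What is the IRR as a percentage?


Formula: IRR = C1/C0 - 1
Substituting: IRR = $4,530.66 / $4,300.00 - 1
Ratio: 1.053642 - 1 = 0.053642
IRR = 5.3642%

5.3642%


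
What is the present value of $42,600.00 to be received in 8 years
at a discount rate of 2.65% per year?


Formula: PV = FV / (1 + r)^n
Substituting: PV = $42,600.00 / (1 + 0.0265)^8
Discount factor: (1.0265)^8 = 1.23274
PV = $42,600.00 / 1.23274 = $34,557.15

$34,557.15


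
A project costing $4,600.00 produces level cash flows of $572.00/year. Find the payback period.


Formula: Payback = investment / annual cash flow
Substituting: Payback = $4,600.00 / $572.00
Payback = 8.042 years

8.042 years


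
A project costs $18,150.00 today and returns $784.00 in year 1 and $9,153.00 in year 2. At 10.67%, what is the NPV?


Formula: NPV = C0 + C1/(1+r) + C2/(1+r)^2
Discount C1: $784.00 / (1 + 0.1067) = $708.41
Discount C2: $9,153.00 / (1 + 0.1067)^2 = $7,473.15
NPV = -$18,150.00 + $708.41 + $7,473.15 = -$9,968.44

-$9,968.44


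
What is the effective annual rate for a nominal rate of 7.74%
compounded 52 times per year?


Formula: EAR = (1 + r/m)^m - 1
Period rate: r/m = 0.0774 / 52 = 0.001488
Compounding: (1 + 0.001488)^52 = 1.080412
EAR = 1.080412 - 1 = 0.080412

0.080412


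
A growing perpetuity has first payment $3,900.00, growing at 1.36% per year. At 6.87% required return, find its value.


Formula: PV = C / (r - g)
Spread: r - g = 0.0687 - 0.0136 = 0.0551
Substituting: PV = $3,900.00 / 0.0551
PV = $70,780.40

$70,780.40


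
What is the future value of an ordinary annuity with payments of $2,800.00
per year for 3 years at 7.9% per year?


Formula: FV = PMT * ((1+r)^n - 1) / r
Growth factor: (1 + 0.079)^3 = 1.256216
Numerator: 1.256216 - 1 = 0.256216
FV = $2,800.00 * 0.256216 / 0.079 = $9,081.07

$9,081.07


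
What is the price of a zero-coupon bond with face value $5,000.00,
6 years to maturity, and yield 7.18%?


Formula: Price = FV / (1 + r)^n
Substituting: Price = $5,000.00 / (1 + 0.0718)^6
Discount factor: (1.0718)^6 = 1.515942
Price = $5,000.00 / 1.515942 = $3,298.28

$3,298.28


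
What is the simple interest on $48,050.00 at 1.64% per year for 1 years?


Formula: I = P * r * t
Substituting: I = $48,050.00 * 0.0164 * 1
Step: I = $48,050.00 * 0.0164
I = $788.02

$788.02


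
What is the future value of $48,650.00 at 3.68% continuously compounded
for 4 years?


Formula: FV = P * e^(r*t)
Exponent: r*t = 0.0368 * 4 = 0.1472
e^(0.1472) = 1.158586
FV = $48,650.00 * 1.158586 = $56,365.19

$56,365.19


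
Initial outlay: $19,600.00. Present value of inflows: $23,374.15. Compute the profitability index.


Formula: PI = PV(cash flows) / initial investment
Substituting: PI = $23,374.15 / $19,600.00
PI = 1.1926

1.1926


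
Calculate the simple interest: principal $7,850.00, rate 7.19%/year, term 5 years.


Formula: I = P * r * t
Substituting: I = $7,850.00 * 0.0719 * 5
Step: I = $7,850.00 * 0.3595
I = $2,822.08

$2,822.08


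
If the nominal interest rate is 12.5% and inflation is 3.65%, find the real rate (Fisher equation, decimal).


Formula: (1 + r_real) = (1 + r_nom) / (1 + inflation)
Substituting: (1 + r_real) = 1.125 / 1.0365
(1 + r_real) = 1.085384
r_real = 1.085384 - 1 = 0.085384

0.085384


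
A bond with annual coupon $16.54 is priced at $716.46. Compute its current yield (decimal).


Formula: Current yield = annual coupon / price
Substituting: CY = $16.54 / $716.46
CY = 0.023086

0.023086


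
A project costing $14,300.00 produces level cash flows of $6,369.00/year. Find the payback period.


Formula: Payback = investment / annual cash flow
Substituting: Payback = $14,300.00 / $6,369.00
Payback = 2.2453 years

2.2453 years


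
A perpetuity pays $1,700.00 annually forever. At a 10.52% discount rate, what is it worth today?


Formula: PV = C / r
Substituting: PV = $1,700.00 / 0.1052
PV = $16,159.70

$16,159.70


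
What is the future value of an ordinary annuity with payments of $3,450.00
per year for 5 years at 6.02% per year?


Formula: FV = PMT * ((1+r)^n - 1) / r
Growth factor: (1 + 0.0602)^5 = 1.339489
Numerator: 1.339489 - 1 = 0.339489
FV = $3,450.00 * 0.339489 / 0.0602 = $19,455.74

$19,455.74


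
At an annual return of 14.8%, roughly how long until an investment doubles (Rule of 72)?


Formula: Years ≈ 72 / r
Substituting: Years ≈ 72 / 14.8
Years ≈ 4.9

4.9 years


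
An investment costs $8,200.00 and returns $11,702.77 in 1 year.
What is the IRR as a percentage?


Formula: IRR = C1/C0 - 1
Substituting: IRR = $11,702.77 / $8,200.00 - 1
Ratio: 1.427167 - 1 = 0.427167
IRR = 42.7167%

42.7167%


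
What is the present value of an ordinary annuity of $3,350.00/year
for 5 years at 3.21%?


Formula: PV = PMT * (1 - (1+r)^(-n)) / r
Discount factor: (1 + 0.0321)^(-5) = 0.853869
Bracket: 1 - 0.853869 = 0.146131
PV = $3,350.00 * 0.146131 / 0.0321 = $15,250.46

$15,250.46


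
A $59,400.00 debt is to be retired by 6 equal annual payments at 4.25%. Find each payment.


Formula: PMT = PV * r / (1 - (1+r)^(-n))
Denominator: 1 - (1 + 0.0425)^(-6) = 0.220989
Numerator: $59,400.00 * 0.0425 = 2524.5
PMT = 2524.5 / 0.220989 = $11,423.65

$11,423.65


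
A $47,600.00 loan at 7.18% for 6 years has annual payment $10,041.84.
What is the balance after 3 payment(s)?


Formula: Balance = PV*(1+r)^k - PMT*((1+r)^k - 1)/r
Growth: (1 + 0.0718)^3 = 1.231236
Accumulated factor: ((1+r)^k - 1)/r = 3.220555
Balance = $47,600.00 * 1.231236 - $10,041.84 * 3.220555
Balance = $26,266.53

$26,266.53


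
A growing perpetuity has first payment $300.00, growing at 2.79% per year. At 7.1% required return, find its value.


Formula: PV = C / (r - g)
Spread: r - g = 0.071 - 0.0279 = 0.0431
Substituting: PV = $300.00 / 0.0431
PV = $6,960.56

$6,960.56


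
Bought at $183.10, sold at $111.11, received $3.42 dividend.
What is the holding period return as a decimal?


Formula: HPR = (P1 - P0 + D) / P0
Gain: $111.11 - $183.10 + $3.42 = -$68.57
HPR = -$68.57 / $183.10 = -0.3745

-0.3745


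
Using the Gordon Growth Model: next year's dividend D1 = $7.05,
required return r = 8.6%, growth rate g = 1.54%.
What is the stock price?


Formula: P = D1 / (r - g)
Spread: r - g = 0.086 - 0.0154 = 0.0706
Substituting: P = $7.05 / 0.0706
P = $99.86

$99.86


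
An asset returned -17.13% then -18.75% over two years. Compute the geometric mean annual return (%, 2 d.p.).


Formula: Geometric mean = ((1+r1)*(1+r2))^(1/2) - 1
Product: (1 + -0.1713) * (1 + -0.1875) = 0.8287 * 0.8125 = 0.673319
Square root: 0.673319^0.5 = 0.82056
Geometric mean = 0.82056 - 1 = -0.17944
As percentage: -17.94%

-17.94%


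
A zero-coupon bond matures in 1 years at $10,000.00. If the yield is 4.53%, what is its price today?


Formula: Price = FV / (1 + r)^n
Substituting: Price = $10,000.00 / (1 + 0.0453)^1
Discount factor: (1.0453)^1 = 1.0453
Price = $10,000.00 / 1.0453 = $9,566.63

$9,566.63


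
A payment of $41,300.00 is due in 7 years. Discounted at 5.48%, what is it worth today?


Formula: PV = FV / (1 + r)^n
Substituting: PV = $41,300.00 / (1 + 0.0548)^7
Discount factor: (1.0548)^7 = 1.45275
PV = $41,300.00 / 1.45275 = $28,428.84

$28,428.84


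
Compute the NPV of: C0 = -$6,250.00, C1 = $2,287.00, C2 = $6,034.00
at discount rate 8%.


Formula: NPV = C0 + C1/(1+r) + C2/(1+r)^2
Discount C1: $2,287.00 / (1 + 0.08) = $2,117.59
Discount C2: $6,034.00 / (1 + 0.08)^2 = $5,173.18
NPV = -$6,250.00 + $2,117.59 + $5,173.18 = $1,040.78

$1,040.78


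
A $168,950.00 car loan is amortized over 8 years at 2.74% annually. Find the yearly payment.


Formula: PMT = PV * r / (1 - (1+r)^(-n))
Denominator: 1 - (1 + 0.0274)^(-8) = 0.194467
Numerator: $168,950.00 * 0.0274 = 4629.23
PMT = 4629.23 / 0.194467 = $23,804.75

$23,804.75


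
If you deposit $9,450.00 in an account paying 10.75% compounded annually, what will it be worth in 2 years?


Formula: FV = P * (1 + r)^n
Substituting: FV = $9,450.00 * (1 + 0.1075)^2
Growth factor: (1.1075)^2 = 1.226556
FV = $9,450.00 * 1.226556 = $11,590.96

$11,590.96


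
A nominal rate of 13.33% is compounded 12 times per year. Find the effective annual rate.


Formula: EAR = (1 + r/m)^m - 1
Period rate: r/m = 0.1333 / 12 = 0.011108
Compounding: (1 + 0.011108)^12 = 1.141753
EAR = 1.141753 - 1 = 0.141753

0.141753


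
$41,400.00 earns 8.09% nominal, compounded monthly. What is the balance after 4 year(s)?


Formula: FV = P * (1 + r/m)^(m*t)
Period rate: r/m = 0.0809 / 12 = 0.006742
Total periods: m*t = 12 * 4 = 48
Growth factor: (1 + 0.006742)^48 = 1.380594
FV = $41,400.00 * 1.380594 = $57,156.61

$57,156.61


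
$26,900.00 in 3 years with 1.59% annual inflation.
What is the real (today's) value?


Formula: Real value = nominal / (1 + inflation)^years
Price level: (1 + 0.0159)^3 = 1.048462
Real value = $26,900.00 / 1.048462 = $25,656.62

$25,656.62


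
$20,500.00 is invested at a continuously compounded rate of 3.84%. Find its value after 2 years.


Formula: FV = P * e^(r*t)
Exponent: r*t = 0.0384 * 2 = 0.0768
e^(0.0768) = 1.079826
FV = $20,500.00 * 1.079826 = $22,136.43

$22,136.43


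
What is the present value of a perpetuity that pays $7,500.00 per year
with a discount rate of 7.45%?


Formula: PV = C / r
Substituting: PV = $7,500.00 / 0.0745
PV = $100,671.14

$100,671.14


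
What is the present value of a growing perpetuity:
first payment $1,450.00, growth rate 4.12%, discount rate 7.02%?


Formula: PV = C / (r - g)
Spread: r - g = 0.0702 - 0.0412 = 0.029
Substituting: PV = $1,450.00 / 0.029
PV = $50,000.00

$50,000.00


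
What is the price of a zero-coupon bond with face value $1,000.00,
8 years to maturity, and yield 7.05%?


Formula: Price = FV / (1 + r)^n
Substituting: Price = $1,000.00 / (1 + 0.0705)^8
Discount factor: (1.0705)^8 = 1.72462
Price = $1,000.00 / 1.72462 = $579.84

$579.84


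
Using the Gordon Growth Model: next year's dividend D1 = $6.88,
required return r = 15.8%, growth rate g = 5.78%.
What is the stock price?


Formula: P = D1 / (r - g)
Spread: r - g = 0.158 - 0.0578 = 0.1002
Substituting: P = $6.88 / 0.1002
P = $68.66

$68.66


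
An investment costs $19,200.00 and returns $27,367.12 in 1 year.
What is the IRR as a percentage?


Formula: IRR = C1/C0 - 1
Substituting: IRR = $27,367.12 / $19,200.00 - 1
Ratio: 1.425371 - 1 = 0.425371
IRR = 42.5371%

42.5371%


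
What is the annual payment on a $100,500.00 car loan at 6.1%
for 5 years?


Formula: PMT = PV * r / (1 - (1+r)^(-n))
Denominator: 1 - (1 + 0.061)^(-5) = 0.256257
Numerator: $100,500.00 * 0.061 = 6130.5
PMT = 6130.5 / 0.256257 = $23,923.28

$23,923.28


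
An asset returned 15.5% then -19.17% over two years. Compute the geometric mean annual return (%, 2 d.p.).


Formula: Geometric mean = ((1+r1)*(1+r2))^(1/2) - 1
Product: (1 + 0.155) * (1 + -0.1917) = 1.155 * 0.8083 = 0.933586
Square root: 0.933586^0.5 = 0.966223
Geometric mean = 0.966223 - 1 = -0.033777
As percentage: -3.38%

-3.38%


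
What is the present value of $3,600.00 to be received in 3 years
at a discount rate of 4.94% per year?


Formula: PV = FV / (1 + r)^n
Substituting: PV = $3,600.00 / (1 + 0.0494)^3
Discount factor: (1.0494)^3 = 1.155642
PV = $3,600.00 / 1.155642 = $3,115.15

$3,115.15


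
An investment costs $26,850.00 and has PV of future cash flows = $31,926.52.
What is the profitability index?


Formula: PI = PV(cash flows) / initial investment
Substituting: PI = $31,926.52 / $26,850.00
PI = 1.1891

1.1891


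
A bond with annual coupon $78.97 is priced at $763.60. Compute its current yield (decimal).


Formula: Current yield = annual coupon / price
Substituting: CY = $78.97 / $763.60
CY = 0.103418

0.103418


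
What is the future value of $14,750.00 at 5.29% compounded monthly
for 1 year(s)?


Formula: FV = P * (1 + r/m)^(m*t)
Period rate: r/m = 0.0529 / 12 = 0.004408
Total periods: m*t = 12 * 1 = 12
Growth factor: (1 + 0.004408)^12 = 1.054202
FV = $14,750.00 * 1.054202 = $15,549.47

$15,549.47


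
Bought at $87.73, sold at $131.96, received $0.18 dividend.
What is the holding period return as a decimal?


Formula: HPR = (P1 - P0 + D) / P0
Gain: $131.96 - $87.73 + $0.18 = $44.41
HPR = $44.41 / $87.73 = 0.5062

0.5062


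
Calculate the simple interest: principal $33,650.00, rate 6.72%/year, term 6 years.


Formula: I = P * r * t
Substituting: I = $33,650.00 * 0.0672 * 6
Step: I = $33,650.00 * 0.4032
I = $13,567.68

$13,567.68


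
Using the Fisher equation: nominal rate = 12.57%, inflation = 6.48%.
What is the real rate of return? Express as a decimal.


Formula: (1 + r_real) = (1 + r_nom) / (1 + inflation)
Substituting: (1 + r_real) = 1.1257 / 1.0648
(1 + r_real) = 1.057194
r_real = 1.057194 - 1 = 0.057194

0.057194


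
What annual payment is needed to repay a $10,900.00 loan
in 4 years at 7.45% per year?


Formula: PMT = PV * r / (1 - (1+r)^(-n))
Denominator: 1 - (1 + 0.0745)^(-4) = 0.249805
Numerator: $10,900.00 * 0.0745 = 812.05
PMT = 812.05 / 0.249805 = $3,250.74

$3,250.74


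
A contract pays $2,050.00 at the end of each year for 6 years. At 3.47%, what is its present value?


Formula: PV = PMT * (1 - (1+r)^(-n)) / r
Discount factor: (1 + 0.0347)^(-6) = 0.814917
Bracket: 1 - 0.814917 = 0.185083
PV = $2,050.00 * 0.185083 / 0.0347 = $10,934.31

$10,934.31


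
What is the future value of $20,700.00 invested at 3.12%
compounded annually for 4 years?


Formula: FV = P * (1 + r)^n
Substituting: FV = $20,700.00 * (1 + 0.0312)^4
Growth factor: (1.0312)^4 = 1.130763
FV = $20,700.00 * 1.130763 = $23,406.80

$23,406.80


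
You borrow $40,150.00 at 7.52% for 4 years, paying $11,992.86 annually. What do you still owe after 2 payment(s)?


Formula: Balance = PV*(1+r)^k - PMT*((1+r)^k - 1)/r
Growth: (1 + 0.0752)^2 = 1.156055
Accumulated factor: ((1+r)^k - 1)/r = 2.0752
Balance = $40,150.00 * 1.156055 - $11,992.86 * 2.0752
Balance = $21,528.03

$21,528.03


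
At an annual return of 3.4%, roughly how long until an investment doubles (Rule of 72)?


Formula: Years ≈ 72 / r
Substituting: Years ≈ 72 / 3.4
Years ≈ 21.2

21.2 years


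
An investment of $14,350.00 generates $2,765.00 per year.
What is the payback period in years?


Formula: Payback = investment / annual cash flow
Substituting: Payback = $14,350.00 / $2,765.00
Payback = 5.1899 years

5.1899 years


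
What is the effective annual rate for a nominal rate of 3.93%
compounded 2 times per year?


Formula: EAR = (1 + r/m)^m - 1
Period rate: r/m = 0.0393 / 2 = 0.01965
Compounding: (1 + 0.01965)^2 = 1.039686
EAR = 1.039686 - 1 = 0.039686

0.039686


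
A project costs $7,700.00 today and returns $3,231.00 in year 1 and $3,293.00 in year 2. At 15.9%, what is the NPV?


Formula: NPV = C0 + C1/(1+r) + C2/(1+r)^2
Discount C1: $3,231.00 / (1 + 0.159) = $2,787.75
Discount C2: $3,293.00 / (1 + 0.159)^2 = $2,451.46
NPV = -$7,700.00 + $2,787.75 + $2,451.46 = -$2,460.79

-$2,460.79


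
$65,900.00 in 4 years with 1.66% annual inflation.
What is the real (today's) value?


Formula: Real value = nominal / (1 + inflation)^years
Price level: (1 + 0.0166)^4 = 1.068072
Real value = $65,900.00 / 1.068072 = $61,699.98

$61,699.98


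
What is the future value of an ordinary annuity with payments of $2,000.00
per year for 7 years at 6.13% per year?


Formula: FV = PMT * ((1+r)^n - 1) / r
Growth factor: (1 + 0.0613)^7 = 1.516586
Numerator: 1.516586 - 1 = 0.516586
FV = $2,000.00 * 0.516586 / 0.0613 = $16,854.37

$16,854.37


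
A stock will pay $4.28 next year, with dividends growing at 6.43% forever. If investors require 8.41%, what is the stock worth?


Formula: P = D1 / (r - g)
Spread: r - g = 0.0841 - 0.0643 = 0.0198
Substituting: P = $4.28 / 0.0198
P = $216.16

$216.16


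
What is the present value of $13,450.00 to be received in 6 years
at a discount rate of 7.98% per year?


Formula: PV = FV / (1 + r)^n
Substituting: PV = $13,450.00 / (1 + 0.0798)^6
Discount factor: (1.0798)^6 = 1.585112
PV = $13,450.00 / 1.585112 = $8,485.21

$8,485.21


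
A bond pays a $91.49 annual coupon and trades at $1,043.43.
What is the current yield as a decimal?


Formula: Current yield = annual coupon / price
Substituting: CY = $91.49 / $1,043.43
CY = 0.087682

0.087682


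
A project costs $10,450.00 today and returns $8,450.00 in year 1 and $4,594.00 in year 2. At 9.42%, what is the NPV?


Formula: NPV = C0 + C1/(1+r) + C2/(1+r)^2
Discount C1: $8,450.00 / (1 + 0.0942) = $7,722.54
Discount C2: $4,594.00 / (1 + 0.0942)^2 = $3,837.05
NPV = -$10,450.00 + $7,722.54 + $3,837.05 = $1,109.59

$1,109.59


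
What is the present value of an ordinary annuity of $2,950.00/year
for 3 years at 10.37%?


Formula: PV = PMT * (1 - (1+r)^(-n)) / r
Discount factor: (1 + 0.1037)^(-3) = 0.743784
Bracket: 1 - 0.743784 = 0.256216
PV = $2,950.00 * 0.256216 / 0.1037 = $7,288.69

$7,288.69


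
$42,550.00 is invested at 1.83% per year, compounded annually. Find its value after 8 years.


Formula: FV = P * (1 + r)^n
Substituting: FV = $42,550.00 * (1 + 0.0183)^8
Growth factor: (1.0183)^8 = 1.156128
FV = $42,550.00 * 1.156128 = $49,193.25

$49,193.25


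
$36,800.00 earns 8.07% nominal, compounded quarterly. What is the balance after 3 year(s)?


Formula: FV = P * (1 + r/m)^(m*t)
Period rate: r/m = 0.0807 / 4 = 0.020175
Total periods: m*t = 4 * 3 = 12
Growth factor: (1 + 0.020175)^12 = 1.270855
FV = $36,800.00 * 1.270855 = $46,767.48

$46,767.48


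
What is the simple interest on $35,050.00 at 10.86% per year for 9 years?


Formula: I = P * r * t
Substituting: I = $35,050.00 * 0.1086 * 9
Step: I = $35,050.00 * 0.9774
I = $34,257.87

$34,257.87


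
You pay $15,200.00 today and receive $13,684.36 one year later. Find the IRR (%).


Formula: IRR = C1/C0 - 1
Substituting: IRR = $13,684.36 / $15,200.00 - 1
Ratio: 0.900287 - 1 = -0.099713
IRR = -9.9713%

-9.9713%


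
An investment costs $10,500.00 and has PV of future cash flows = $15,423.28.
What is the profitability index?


Formula: PI = PV(cash flows) / initial investment
Substituting: PI = $15,423.28 / $10,500.00
PI = 1.4689

1.4689


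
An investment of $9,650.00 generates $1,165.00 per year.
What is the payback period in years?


Formula: Payback = investment / annual cash flow
Substituting: Payback = $9,650.00 / $1,165.00
Payback = 8.2833 years

8.2833 years


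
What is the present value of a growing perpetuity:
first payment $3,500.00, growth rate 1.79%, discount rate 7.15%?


Formula: PV = C / (r - g)
Spread: r - g = 0.0715 - 0.0179 = 0.0536
Substituting: PV = $3,500.00 / 0.0536
PV = $65,298.51

$65,298.51


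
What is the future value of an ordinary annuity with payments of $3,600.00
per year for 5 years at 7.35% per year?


Formula: FV = PMT * ((1+r)^n - 1) / r
Growth factor: (1 + 0.0735)^5 = 1.425641
Numerator: 1.425641 - 1 = 0.425641
FV = $3,600.00 * 0.425641 / 0.0735 = $20,847.73

$20,847.73


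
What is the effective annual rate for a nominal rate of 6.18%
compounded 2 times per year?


Formula: EAR = (1 + r/m)^m - 1
Period rate: r/m = 0.0618 / 2 = 0.0309
Compounding: (1 + 0.0309)^2 = 1.062755
EAR = 1.062755 - 1 = 0.062755

0.062755


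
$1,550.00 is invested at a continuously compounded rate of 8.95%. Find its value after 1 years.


Formula: FV = P * e^(r*t)
Exponent: r*t = 0.0895 * 1 = 0.0895
e^(0.0895) = 1.093627
FV = $1,550.00 * 1.093627 = $1,695.12

$1,695.12


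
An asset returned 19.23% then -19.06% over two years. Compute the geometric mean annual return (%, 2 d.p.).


Formula: Geometric mean = ((1+r1)*(1+r2))^(1/2) - 1
Product: (1 + 0.1923) * (1 + -0.1906) = 1.1923 * 0.8094 = 0.965048
Square root: 0.965048^0.5 = 0.982368
Geometric mean = 0.982368 - 1 = -0.017632
As percentage: -1.76%

-1.76%


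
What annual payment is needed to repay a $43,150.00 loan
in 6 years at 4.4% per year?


Formula: PMT = PV * r / (1 - (1+r)^(-n))
Denominator: 1 - (1 + 0.044)^(-6) = 0.22768
Numerator: $43,150.00 * 0.044 = 1898.6
PMT = 1898.6 / 0.22768 = $8,338.88

$8,338.88


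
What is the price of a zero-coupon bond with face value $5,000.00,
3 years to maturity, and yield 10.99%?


Formula: Price = FV / (1 + r)^n
Substituting: Price = $5,000.00 / (1 + 0.1099)^3
Discount factor: (1.1099)^3 = 1.367261
Price = $5,000.00 / 1.367261 = $3,656.95

$3,656.95


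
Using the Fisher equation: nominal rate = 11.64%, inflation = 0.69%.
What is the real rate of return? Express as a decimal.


Formula: (1 + r_real) = (1 + r_nom) / (1 + inflation)
Substituting: (1 + r_real) = 1.1164 / 1.0069
(1 + r_real) = 1.10875
r_real = 1.10875 - 1 = 0.10875

0.10875


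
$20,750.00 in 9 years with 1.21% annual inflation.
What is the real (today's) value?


Formula: Real value = nominal / (1 + inflation)^years
Price level: (1 + 0.0121)^9 = 1.114322
Real value = $20,750.00 / 1.114322 = $18,621.18

$18,621.18


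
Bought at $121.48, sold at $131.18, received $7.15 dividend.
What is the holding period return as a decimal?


Formula: HPR = (P1 - P0 + D) / P0
Gain: $131.18 - $121.48 + $7.15 = $16.85
HPR = $16.85 / $121.48 = 0.1387

0.1387


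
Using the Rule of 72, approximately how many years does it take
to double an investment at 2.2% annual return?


Formula: Years ≈ 72 / r
Substituting: Years ≈ 72 / 2.2
Years ≈ 32.7

32.7 years


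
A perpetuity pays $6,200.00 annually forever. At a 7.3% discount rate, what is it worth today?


Formula: PV = C / r
Substituting: PV = $6,200.00 / 0.073
PV = $84,931.51

$84,931.51


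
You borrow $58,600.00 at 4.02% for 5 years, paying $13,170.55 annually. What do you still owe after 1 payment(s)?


Formula: Balance = PV*(1+r)^k - PMT*((1+r)^k - 1)/r
Growth: (1 + 0.0402)^1 = 1.0402
Accumulated factor: ((1+r)^k - 1)/r = 1.0
Balance = $58,600.00 * 1.0402 - $13,170.55 * 1.0
Balance = $47,785.17

$47,785.17


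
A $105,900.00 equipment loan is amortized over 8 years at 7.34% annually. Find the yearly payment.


Formula: PMT = PV * r / (1 - (1+r)^(-n))
Denominator: 1 - (1 + 0.0734)^(-8) = 0.432577
Numerator: $105,900.00 * 0.0734 = 7773.06
PMT = 7773.06 / 0.432577 = $17,969.21

$17,969.21


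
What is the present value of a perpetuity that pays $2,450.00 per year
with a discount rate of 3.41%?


Formula: PV = C / r
Substituting: PV = $2,450.00 / 0.0341
PV = $71,847.51

$71,847.51


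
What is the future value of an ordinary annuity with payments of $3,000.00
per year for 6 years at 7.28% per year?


Formula: FV = PMT * ((1+r)^n - 1) / r
Growth factor: (1 + 0.0728)^6 = 1.524448
Numerator: 1.524448 - 1 = 0.524448
FV = $3,000.00 * 0.524448 / 0.0728 = $21,611.86

$21,611.86


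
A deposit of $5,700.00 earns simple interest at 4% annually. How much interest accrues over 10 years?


Formula: I = P * r * t
Substituting: I = $5,700.00 * 0.04 * 10
Step: I = $5,700.00 * 0.4
I = $2,280.00

$2,280.00


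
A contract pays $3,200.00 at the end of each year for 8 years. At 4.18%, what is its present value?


Formula: PV = PMT * (1 - (1+r)^(-n)) / r
Discount factor: (1 + 0.0418)^(-8) = 0.720651
Bracket: 1 - 0.720651 = 0.279349
PV = $3,200.00 * 0.279349 / 0.0418 = $21,385.55

$21,385.55


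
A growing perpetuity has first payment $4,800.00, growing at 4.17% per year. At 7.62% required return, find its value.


Formula: PV = C / (r - g)
Spread: r - g = 0.0762 - 0.0417 = 0.0345
Substituting: PV = $4,800.00 / 0.0345
PV = $139,130.43

$139,130.43


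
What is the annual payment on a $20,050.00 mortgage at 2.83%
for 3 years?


Formula: PMT = PV * r / (1 - (1+r)^(-n))
Denominator: 1 - (1 + 0.0283)^(-3) = 0.080312
Numerator: $20,050.00 * 0.0283 = 567.415
PMT = 567.415 / 0.080312 = $7,065.13

$7,065.13


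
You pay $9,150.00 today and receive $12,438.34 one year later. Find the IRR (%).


Formula: IRR = C1/C0 - 1
Substituting: IRR = $12,438.34 / $9,150.00 - 1
Ratio: 1.359381 - 1 = 0.359381
IRR = 35.9381%

35.9381%


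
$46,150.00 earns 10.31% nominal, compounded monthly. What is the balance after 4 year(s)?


Formula: FV = P * (1 + r/m)^(m*t)
Period rate: r/m = 0.1031 / 12 = 0.008592
Total periods: m*t = 12 * 4 = 48
Growth factor: (1 + 0.008592)^48 = 1.50778
FV = $46,150.00 * 1.50778 = $69,584.05

$69,584.05


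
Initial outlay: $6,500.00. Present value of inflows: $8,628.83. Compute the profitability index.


Formula: PI = PV(cash flows) / initial investment
Substituting: PI = $8,628.83 / $6,500.00
PI = 1.3275

1.3275


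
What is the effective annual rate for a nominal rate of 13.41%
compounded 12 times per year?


Formula: EAR = (1 + r/m)^m - 1
Period rate: r/m = 0.1341 / 12 = 0.011175
Compounding: (1 + 0.011175)^12 = 1.142657
EAR = 1.142657 - 1 = 0.142657

0.142657


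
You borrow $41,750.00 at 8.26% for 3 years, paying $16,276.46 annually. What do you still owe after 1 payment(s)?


Formula: Balance = PV*(1+r)^k - PMT*((1+r)^k - 1)/r
Growth: (1 + 0.0826)^1 = 1.0826
Accumulated factor: ((1+r)^k - 1)/r = 1.0
Balance = $41,750.00 * 1.0826 - $16,276.46 * 1.0
Balance = $28,922.09

$28,922.09


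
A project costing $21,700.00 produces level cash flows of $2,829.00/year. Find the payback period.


Formula: Payback = investment / annual cash flow
Substituting: Payback = $21,700.00 / $2,829.00
Payback = 7.6706 years

7.6706 years


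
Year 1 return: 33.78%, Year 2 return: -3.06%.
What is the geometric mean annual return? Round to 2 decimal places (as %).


Formula: Geometric mean = ((1+r1)*(1+r2))^(1/2) - 1
Product: (1 + 0.3378) * (1 + -0.0306) = 1.3378 * 0.9694 = 1.296863
Square root: 1.296863^0.5 = 1.138799
Geometric mean = 1.138799 - 1 = 0.138799
As percentage: 13.88%

13.88%


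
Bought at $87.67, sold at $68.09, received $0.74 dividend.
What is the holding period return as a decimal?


Formula: HPR = (P1 - P0 + D) / P0
Gain: $68.09 - $87.67 + $0.74 = -$18.84
HPR = -$18.84 / $87.67 = -0.2149

-0.2149


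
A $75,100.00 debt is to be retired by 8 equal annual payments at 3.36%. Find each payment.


Formula: PMT = PV * r / (1 - (1+r)^(-n))
Denominator: 1 - (1 + 0.0336)^(-8) = 0.23232
Numerator: $75,100.00 * 0.0336 = 2523.36
PMT = 2523.36 / 0.23232 = $10,861.55

$10,861.55


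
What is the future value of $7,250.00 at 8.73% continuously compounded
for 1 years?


Formula: FV = P * e^(r*t)
Exponent: r*t = 0.0873 * 1 = 0.0873
e^(0.0873) = 1.091224
FV = $7,250.00 * 1.091224 = $7,911.37

$7,911.37


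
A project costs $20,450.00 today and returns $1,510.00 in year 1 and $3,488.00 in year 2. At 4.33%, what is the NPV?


Formula: NPV = C0 + C1/(1+r) + C2/(1+r)^2
Discount C1: $1,510.00 / (1 + 0.0433) = $1,447.33
Discount C2: $3,488.00 / (1 + 0.0433)^2 = $3,204.48
NPV = -$20,450.00 + $1,447.33 + $3,204.48 = -$15,798.19

-$15,798.19


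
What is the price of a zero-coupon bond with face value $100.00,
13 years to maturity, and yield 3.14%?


Formula: Price = FV / (1 + r)^n
Substituting: Price = $100.00 / (1 + 0.0314)^13
Discount factor: (1.0314)^13 = 1.494695
Price = $100.00 / 1.494695 = $66.90

$66.90


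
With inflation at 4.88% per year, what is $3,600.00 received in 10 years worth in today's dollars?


Formula: Real value = nominal / (1 + inflation)^years
Price level: (1 + 0.0488)^10 = 1.610374
Real value = $3,600.00 / 1.610374 = $2,235.51

$2,235.51


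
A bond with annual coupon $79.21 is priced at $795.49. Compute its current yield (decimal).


Formula: Current yield = annual coupon / price
Substituting: CY = $79.21 / $795.49
CY = 0.099574

0.099574


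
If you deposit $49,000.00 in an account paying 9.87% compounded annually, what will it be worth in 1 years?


Formula: FV = P * (1 + r)^n
Substituting: FV = $49,000.00 * (1 + 0.0987)^1
Growth factor: (1.0987)^1 = 1.0987
FV = $49,000.00 * 1.0987 = $53,836.30

$53,836.30


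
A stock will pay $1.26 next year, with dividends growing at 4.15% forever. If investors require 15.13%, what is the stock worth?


Formula: P = D1 / (r - g)
Spread: r - g = 0.1513 - 0.0415 = 0.1098
Substituting: P = $1.26 / 0.1098
P = $11.48

$11.48


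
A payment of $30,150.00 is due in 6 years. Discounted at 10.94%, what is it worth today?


Formula: PV = FV / (1 + r)^n
Substituting: PV = $30,150.00 / (1 + 0.1094)^6
Discount factor: (1.1094)^6 = 1.864357
PV = $30,150.00 / 1.864357 = $16,171.80

$16,171.80


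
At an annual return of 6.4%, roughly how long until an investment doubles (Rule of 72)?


Formula: Years ≈ 72 / r
Substituting: Years ≈ 72 / 6.4
Years ≈ 11.2

11.2 years


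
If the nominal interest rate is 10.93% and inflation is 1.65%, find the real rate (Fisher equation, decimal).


Formula: (1 + r_real) = (1 + r_nom) / (1 + inflation)
Substituting: (1 + r_real) = 1.1093 / 1.0165
(1 + r_real) = 1.091294
r_real = 1.091294 - 1 = 0.091294

0.091294


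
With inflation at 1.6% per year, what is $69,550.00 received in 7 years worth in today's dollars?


Formula: Real value = nominal / (1 + inflation)^years
Price level: (1 + 0.016)^7 = 1.117522
Real value = $69,550.00 / 1.117522 = $62,235.93

$62,235.93


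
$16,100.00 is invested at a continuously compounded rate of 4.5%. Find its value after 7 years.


Formula: FV = P * e^(r*t)
Exponent: r*t = 0.045 * 7 = 0.315
e^(0.315) = 1.370259
FV = $16,100.00 * 1.370259 = $22,061.17

$22,061.17


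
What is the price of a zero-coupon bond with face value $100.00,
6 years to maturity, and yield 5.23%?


Formula: Price = FV / (1 + r)^n
Substituting: Price = $100.00 / (1 + 0.0523)^6
Discount factor: (1.0523)^6 = 1.357805
Price = $100.00 / 1.357805 = $73.65

$73.65


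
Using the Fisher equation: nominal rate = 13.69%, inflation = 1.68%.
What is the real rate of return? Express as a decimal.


Formula: (1 + r_real) = (1 + r_nom) / (1 + inflation)
Substituting: (1 + r_real) = 1.1369 / 1.0168
(1 + r_real) = 1.118116
r_real = 1.118116 - 1 = 0.118116

0.118116


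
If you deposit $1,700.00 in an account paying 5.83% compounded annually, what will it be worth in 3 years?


Formula: FV = P * (1 + r)^n
Substituting: FV = $1,700.00 * (1 + 0.0583)^3
Growth factor: (1.0583)^3 = 1.185295
FV = $1,700.00 * 1.185295 = $2,015.00

$2,015.00


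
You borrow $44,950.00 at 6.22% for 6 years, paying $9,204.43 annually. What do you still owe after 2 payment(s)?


Formula: Balance = PV*(1+r)^k - PMT*((1+r)^k - 1)/r
Growth: (1 + 0.0622)^2 = 1.128269
Accumulated factor: ((1+r)^k - 1)/r = 2.0622
Balance = $44,950.00 * 1.128269 - $9,204.43 * 2.0622
Balance = $31,734.31

$31,734.31


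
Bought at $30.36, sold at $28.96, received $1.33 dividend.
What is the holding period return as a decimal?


Formula: HPR = (P1 - P0 + D) / P0
Gain: $28.96 - $30.36 + $1.33 = -$0.07
HPR = -$0.07 / $30.36 = -0.0023

-0.0023


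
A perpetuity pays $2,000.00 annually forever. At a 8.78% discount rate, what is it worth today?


Formula: PV = C / r
Substituting: PV = $2,000.00 / 0.0878
PV = $22,779.04

$22,779.04


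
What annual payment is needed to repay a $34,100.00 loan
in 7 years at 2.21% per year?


Formula: PMT = PV * r / (1 - (1+r)^(-n))
Denominator: 1 - (1 + 0.0221)^(-7) = 0.141883
Numerator: $34,100.00 * 0.0221 = 753.61
PMT = 753.61 / 0.141883 = $5,311.47

$5,311.47


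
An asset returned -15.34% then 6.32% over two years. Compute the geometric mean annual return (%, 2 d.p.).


Formula: Geometric mean = ((1+r1)*(1+r2))^(1/2) - 1
Product: (1 + -0.1534) * (1 + 0.0632) = 0.8466 * 1.0632 = 0.900105
Square root: 0.900105^0.5 = 0.948739
Geometric mean = 0.948739 - 1 = -0.051261
As percentage: -5.13%

-5.13%


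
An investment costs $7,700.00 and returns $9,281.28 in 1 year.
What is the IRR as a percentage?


Formula: IRR = C1/C0 - 1
Substituting: IRR = $9,281.28 / $7,700.00 - 1
Ratio: 1.205361 - 1 = 0.205361
IRR = 20.5361%

20.5361%


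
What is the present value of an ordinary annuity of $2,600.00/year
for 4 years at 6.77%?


Formula: PV = PMT * (1 - (1+r)^(-n)) / r
Discount factor: (1 + 0.0677)^(-4) = 0.76949
Bracket: 1 - 0.76949 = 0.23051
PV = $2,600.00 * 0.23051 / 0.0677 = $8,852.67

$8,852.67


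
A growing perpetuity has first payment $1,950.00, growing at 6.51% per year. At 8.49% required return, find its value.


Formula: PV = C / (r - g)
Spread: r - g = 0.0849 - 0.0651 = 0.0198
Substituting: PV = $1,950.00 / 0.0198
PV = $98,484.85

$98,484.85


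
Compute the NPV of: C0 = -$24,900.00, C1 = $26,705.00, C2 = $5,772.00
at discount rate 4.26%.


Formula: NPV = C0 + C1/(1+r) + C2/(1+r)^2
Discount C1: $26,705.00 / (1 + 0.0426) = $25,613.85
Discount C2: $5,772.00 / (1 + 0.0426)^2 = $5,309.96
NPV = -$24,900.00 + $25,613.85 + $5,309.96 = $6,023.81

$6,023.81


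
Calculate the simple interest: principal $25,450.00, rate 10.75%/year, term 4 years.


Formula: I = P * r * t
Substituting: I = $25,450.00 * 0.1075 * 4
Step: I = $25,450.00 * 0.43
I = $10,943.50

$10,943.50


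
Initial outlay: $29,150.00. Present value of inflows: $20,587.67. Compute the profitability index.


Formula: PI = PV(cash flows) / initial investment
Substituting: PI = $20,587.67 / $29,150.00
PI = 0.7063

0.7063


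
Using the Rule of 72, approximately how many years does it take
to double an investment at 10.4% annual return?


Formula: Years ≈ 72 / r
Substituting: Years ≈ 72 / 10.4
Years ≈ 6.9

6.9 years


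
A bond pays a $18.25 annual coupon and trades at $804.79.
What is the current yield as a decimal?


Formula: Current yield = annual coupon / price
Substituting: CY = $18.25 / $804.79
CY = 0.022677

0.022677


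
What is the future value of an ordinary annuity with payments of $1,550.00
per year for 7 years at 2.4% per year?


Formula: FV = PMT * ((1+r)^n - 1) / r
Growth factor: (1 + 0.024)^7 = 1.180592
Numerator: 1.180592 - 1 = 0.180592
FV = $1,550.00 * 0.180592 / 0.024 = $11,663.21

$11,663.21


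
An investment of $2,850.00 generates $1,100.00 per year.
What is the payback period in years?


Formula: Payback = investment / annual cash flow
Substituting: Payback = $2,850.00 / $1,100.00
Payback = 2.5909 years

2.5909 years


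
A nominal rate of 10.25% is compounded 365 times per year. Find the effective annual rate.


Formula: EAR = (1 + r/m)^m - 1
Period rate: r/m = 0.1025 / 365 = 0.000281
Compounding: (1 + 0.000281)^365 = 1.107921
EAR = 1.107921 - 1 = 0.107921

0.107921


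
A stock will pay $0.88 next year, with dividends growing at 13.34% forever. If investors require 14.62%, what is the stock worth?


Formula: P = D1 / (r - g)
Spread: r - g = 0.1462 - 0.1334 = 0.0128
Substituting: P = $0.88 / 0.0128
P = $68.75

$68.75


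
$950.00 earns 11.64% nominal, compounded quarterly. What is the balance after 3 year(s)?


Formula: FV = P * (1 + r/m)^(m*t)
Period rate: r/m = 0.1164 / 4 = 0.0291
Total periods: m*t = 4 * 3 = 12
Growth factor: (1 + 0.0291)^12 = 1.410883
FV = $950.00 * 1.410883 = $1,340.34

$1,340.34


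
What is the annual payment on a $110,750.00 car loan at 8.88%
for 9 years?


Formula: PMT = PV * r / (1 - (1+r)^(-n))
Denominator: 1 - (1 + 0.0888)^(-9) = 0.534985
Numerator: $110,750.00 * 0.0888 = 9834.6
PMT = 9834.6 / 0.534985 = $18,382.95

$18,382.95


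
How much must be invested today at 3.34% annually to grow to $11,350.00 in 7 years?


Formula: PV = FV / (1 + r)^n
Substituting: PV = $11,350.00 / (1 + 0.0334)^7
Discount factor: (1.0334)^7 = 1.258575
PV = $11,350.00 / 1.258575 = $9,018.13

$9,018.13


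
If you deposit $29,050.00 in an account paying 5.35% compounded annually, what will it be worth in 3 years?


Formula: FV = P * (1 + r)^n
Substituting: FV = $29,050.00 * (1 + 0.0535)^3
Growth factor: (1.0535)^3 = 1.16924
FV = $29,050.00 * 1.16924 = $33,966.42

$33,966.42


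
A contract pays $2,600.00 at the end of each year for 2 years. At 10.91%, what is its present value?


Formula: PV = PMT * (1 - (1+r)^(-n)) / r
Discount factor: (1 + 0.1091)^(-2) = 0.81294
Bracket: 1 - 0.81294 = 0.18706
PV = $2,600.00 * 0.18706 / 0.1091 = $4,457.89

$4,457.89


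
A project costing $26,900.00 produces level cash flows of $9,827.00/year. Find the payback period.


Formula: Payback = investment / annual cash flow
Substituting: Payback = $26,900.00 / $9,827.00
Payback = 2.7374 years

2.7374 years


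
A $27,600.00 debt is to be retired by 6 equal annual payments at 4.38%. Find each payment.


Formula: PMT = PV * r / (1 - (1+r)^(-n))
Denominator: 1 - (1 + 0.0438)^(-6) = 0.226792
Numerator: $27,600.00 * 0.0438 = 1208.88
PMT = 1208.88 / 0.226792 = $5,330.34

$5,330.34


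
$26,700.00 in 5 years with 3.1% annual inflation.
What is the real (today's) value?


Formula: Real value = nominal / (1 + inflation)^years
Price level: (1 + 0.031)^5 = 1.164913
Real value = $26,700.00 / 1.164913 = $22,920.18

$22,920.18


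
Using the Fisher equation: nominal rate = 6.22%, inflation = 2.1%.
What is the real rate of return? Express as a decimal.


Formula: (1 + r_real) = (1 + r_nom) / (1 + inflation)
Substituting: (1 + r_real) = 1.0622 / 1.021
(1 + r_real) = 1.040353
r_real = 1.040353 - 1 = 0.040353

0.040353


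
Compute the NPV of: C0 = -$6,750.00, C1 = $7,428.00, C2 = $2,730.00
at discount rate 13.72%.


Formula: NPV = C0 + C1/(1+r) + C2/(1+r)^2
Discount C1: $7,428.00 / (1 + 0.1372) = $6,531.83
Discount C2: $2,730.00 / (1 + 0.1372)^2 = $2,111.00
NPV = -$6,750.00 + $6,531.83 + $2,111.00 = $1,892.84

$1,892.84


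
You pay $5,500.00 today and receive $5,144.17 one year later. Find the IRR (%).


Formula: IRR = C1/C0 - 1
Substituting: IRR = $5,144.17 / $5,500.00 - 1
Ratio: 0.935304 - 1 = -0.064696
IRR = -6.4696%

-6.4696%


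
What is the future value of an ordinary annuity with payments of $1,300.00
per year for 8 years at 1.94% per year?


Formula: FV = PMT * ((1+r)^n - 1) / r
Growth factor: (1 + 0.0194)^8 = 1.166157
Numerator: 1.166157 - 1 = 0.166157
FV = $1,300.00 * 0.166157 / 0.0194 = $11,134.23

$11,134.23


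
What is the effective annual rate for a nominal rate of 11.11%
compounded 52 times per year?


Formula: EAR = (1 + r/m)^m - 1
Period rate: r/m = 0.1111 / 52 = 0.002137
Compounding: (1 + 0.002137)^52 = 1.117374
EAR = 1.117374 - 1 = 0.117374

0.117374
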